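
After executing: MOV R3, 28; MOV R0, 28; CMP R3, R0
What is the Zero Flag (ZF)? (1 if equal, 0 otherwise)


Register state trace:
  MOV R3, 28  → R3 = 28
  MOV R0, 28  → R0 = 28
  CMP R3, R0  → computes 28 - 28 = 0
  Result is zero, so values are equal
ZF = 1

1


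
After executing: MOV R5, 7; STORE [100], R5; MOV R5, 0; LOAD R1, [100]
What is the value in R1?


Register and memory trace:
  MOV R5, 7  → R5 = 7
  STORE [100], R5  → mem[100] = 7
  MOV R5, 0  → R5 = 0
  LOAD R1, [100]  → R1 = mem[100] = 7
Final: R1 = 7

7


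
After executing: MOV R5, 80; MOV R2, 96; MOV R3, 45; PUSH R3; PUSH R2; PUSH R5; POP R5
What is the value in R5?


Stack trace (top is rightmost):
  MOV R5, 80  → R5 = 80
  MOV R2, 96  → R2 = 96
  MOV R3, 45  → R3 = 45
  PUSH R3  → stack: [45]
  PUSH R2  → stack: [45, 96]
  PUSH R5  → stack: [45, 96, 80]
  POP R5  → R5 = 80, stack: [45, 96]
Final: R5 = 80

80


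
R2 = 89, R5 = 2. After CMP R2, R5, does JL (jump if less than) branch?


Trace:
  R2 = 89, R5 = 2
  CMP R2, R5  → compares 89 vs 2
  JL checks: is 89 less than 2?
  89 > 2, so condition is false
Branch taken: No

No


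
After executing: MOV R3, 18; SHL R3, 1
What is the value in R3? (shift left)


Register state trace:
  MOV R3, 18  → R3 = 18
  SHL R3, 1  → R3 = 18 << 1 = 18 * 2^1 = 36
Final: R3 = 36

36


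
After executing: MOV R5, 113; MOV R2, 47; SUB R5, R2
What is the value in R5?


Register state trace:
  MOV R5, 113  → R5 = 113
  MOV R2, 47  → R2 = 47
  SUB R5, R2  → R5 = 113 - 47 = 66
Final: R5 = 66

66


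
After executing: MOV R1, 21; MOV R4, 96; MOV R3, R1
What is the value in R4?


Register state trace:
  MOV R1, 21  → R1 = 21
  MOV R4, 96  → R4 = 96
  MOV R3, R1  → R3 = 21
Final: R4 = 96

96


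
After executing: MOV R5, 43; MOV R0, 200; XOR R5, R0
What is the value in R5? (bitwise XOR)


Register state trace:
  MOV R5, 43  → R5 = 43 (0b00101011)
  MOV R0, 200  → R0 = 200 (0b11001000)
  XOR R5, R0  → R5 = 43 XOR 200 = 227 (0b11100011)
Final: R5 = 227

227


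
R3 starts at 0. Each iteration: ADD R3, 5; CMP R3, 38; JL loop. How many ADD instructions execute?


Loop trace (R3 starts at 0, target 38, step 5):
  ADD #1: R3 = 0 + 5 = 5  → 5 < 38, loop
  ADD #2: R3 = 5 + 5 = 10  → 10 < 38, loop
  ADD #3: R3 = 10 + 5 = 15  → 15 < 38, loop
  ADD #4: R3 = 15 + 5 = 20  → 20 < 38, loop
  ADD #5: R3 = 20 + 5 = 25  → 25 < 38, loop
  ADD #6: R3 = 25 + 5 = 30  → 30 < 38, loop
  ADD #7: R3 = 30 + 5 = 35  → 35 < 38, loop
  ADD #8: R3 = 35 + 5 = 40  → 40 >= 38, exit
Total ADD instructions: 8

8


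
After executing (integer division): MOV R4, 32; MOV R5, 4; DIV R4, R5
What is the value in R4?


Register state trace:
  MOV R4, 32  → R4 = 32
  MOV R5, 4  → R5 = 4
  DIV R4, R5  → R4 = 32 // 4 = 8
Final: R4 = 8

8


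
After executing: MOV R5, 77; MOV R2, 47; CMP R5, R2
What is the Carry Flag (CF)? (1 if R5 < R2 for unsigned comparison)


Register state trace:
  MOV R5, 77  → R5 = 77
  MOV R2, 47  → R2 = 47
  CMP R5, R2  → unsigned 77 - 47: no borrow
  77 >= 47, so CF = 0
CF = 0

0


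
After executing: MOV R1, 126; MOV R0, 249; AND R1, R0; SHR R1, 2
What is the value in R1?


Register state trace:
  MOV R1, 126  → R1 = 126 (0b01111110)
  MOV R0, 249  → R0 = 249 (0b11111001)
  AND R1, R0  → R1 = 126 AND 249 = 120 (0b01111000)
  SHR R1, 2  → R1 = 120 >> 2 = 30
Final: R1 = 30

30


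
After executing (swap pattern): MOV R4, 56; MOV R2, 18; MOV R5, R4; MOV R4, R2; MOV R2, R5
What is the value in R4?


Register state trace (swap pattern):
  MOV R4, 56  → R4 = 56
  MOV R2, 18  → R2 = 18
  MOV R5, R4  → R5 = 56  (save R4)
  MOV R4, R2  → R4 = 18  (R4 gets R2's value)
  MOV R2, R5  → R2 = 56  (R2 gets saved value)
Final: R4 = 18

18


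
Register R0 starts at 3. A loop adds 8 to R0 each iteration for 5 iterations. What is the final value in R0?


Starting value: R0 = 3
  Iter 1: R0 = 3 + 8 = 11
  Iter 2: R0 = 11 + 8 = 19
  Iter 3: R0 = 19 + 8 = 27
  Iter 4: R0 = 27 + 8 = 35
  Iter 5: R0 = 35 + 8 = 43
Final: R0 = 43

43


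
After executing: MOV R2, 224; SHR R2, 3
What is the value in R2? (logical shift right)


Register state trace:
  MOV R2, 224  → R2 = 224
  SHR R2, 3  → R2 = 224 >> 3 = 224 // 2^3 = 28
Final: R2 = 28

28


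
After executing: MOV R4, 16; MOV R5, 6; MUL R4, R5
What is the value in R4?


Register state trace:
  MOV R4, 16  → R4 = 16
  MOV R5, 6  → R5 = 6
  MUL R4, R5  → R4 = 16 * 6 = 96
Final: R4 = 96

96


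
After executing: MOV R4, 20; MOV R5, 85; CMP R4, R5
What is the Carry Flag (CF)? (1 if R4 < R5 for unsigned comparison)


Register state trace:
  MOV R4, 20  → R4 = 20
  MOV R5, 85  → R5 = 85
  CMP R4, R5  → unsigned 20 - 85: borrow occurs
  20 < 85, so CF = 1
CF = 1

1


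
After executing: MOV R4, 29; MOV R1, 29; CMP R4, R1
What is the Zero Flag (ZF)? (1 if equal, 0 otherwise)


Register state trace:
  MOV R4, 29  → R4 = 29
  MOV R1, 29  → R1 = 29
  CMP R4, R1  → computes 29 - 29 = 0
  Result is zero, so values are equal
ZF = 1

1


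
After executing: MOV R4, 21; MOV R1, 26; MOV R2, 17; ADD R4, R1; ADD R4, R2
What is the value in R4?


Register state trace:
  MOV R4, 21  → R4 = 21
  MOV R1, 26  → R1 = 26
  MOV R2, 17  → R2 = 17
  ADD R4, R1  → R4 = 21 + 26 = 47
  ADD R4, R2  → R4 = 47 + 17 = 64
Final: R4 = 64

64


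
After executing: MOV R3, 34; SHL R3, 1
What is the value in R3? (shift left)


Register state trace:
  MOV R3, 34  → R3 = 34
  SHL R3, 1  → R3 = 34 << 1 = 34 * 2^1 = 68
Final: R3 = 68

68


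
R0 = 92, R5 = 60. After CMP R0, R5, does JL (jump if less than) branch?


Trace:
  R0 = 92, R5 = 60
  CMP R0, R5  → compares 92 vs 60
  JL checks: is 92 less than 60?
  92 > 60, so condition is false
Branch taken: No

No


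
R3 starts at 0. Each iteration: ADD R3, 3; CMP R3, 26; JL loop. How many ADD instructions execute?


Loop trace (R3 starts at 0, target 26, step 3):
  ADD #1: R3 = 0 + 3 = 3  → 3 < 26, loop
  ADD #2: R3 = 3 + 3 = 6  → 6 < 26, loop
  ADD #3: R3 = 6 + 3 = 9  → 9 < 26, loop
  ADD #4: R3 = 9 + 3 = 12  → 12 < 26, loop
  ADD #5: R3 = 12 + 3 = 15  → 15 < 26, loop
  ADD #6: R3 = 15 + 3 = 18  → 18 < 26, loop
  ADD #7: R3 = 18 + 3 = 21  → 21 < 26, loop
  ADD #8: R3 = 21 + 3 = 24  → 24 < 26, loop
  ADD #9: R3 = 24 + 3 = 27  → 27 >= 26, exit
Total ADD instructions: 9

9


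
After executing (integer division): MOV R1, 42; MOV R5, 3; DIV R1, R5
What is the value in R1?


Register state trace:
  MOV R1, 42  → R1 = 42
  MOV R5, 3  → R5 = 3
  DIV R1, R5  → R1 = 42 // 3 = 14
Final: R1 = 14

14


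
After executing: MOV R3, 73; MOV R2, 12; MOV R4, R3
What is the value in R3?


Register state trace:
  MOV R3, 73  → R3 = 73
  MOV R2, 12  → R2 = 12
  MOV R4, R3  → R4 = 73
Final: R3 = 73

73


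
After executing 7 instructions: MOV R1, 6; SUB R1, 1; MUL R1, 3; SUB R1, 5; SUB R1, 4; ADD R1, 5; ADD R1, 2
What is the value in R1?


Register state trace:
  MOV R1, 6  → R1 = 6
  SUB R1, 1  → R1 = 6 - 1 = 5
  MUL R1, 3  → R1 = 5 * 3 = 15
  SUB R1, 5  → R1 = 15 - 5 = 10
  SUB R1, 4  → R1 = 10 - 4 = 6
  ADD R1, 5  → R1 = 6 + 5 = 11
  ADD R1, 2  → R1 = 11 + 2 = 13
Final: R1 = 13

13


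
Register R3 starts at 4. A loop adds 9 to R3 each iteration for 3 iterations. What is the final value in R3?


Starting value: R3 = 4
  Iter 1: R3 = 4 + 9 = 13
  Iter 2: R3 = 13 + 9 = 22
  Iter 3: R3 = 22 + 9 = 31
Final: R3 = 31

31


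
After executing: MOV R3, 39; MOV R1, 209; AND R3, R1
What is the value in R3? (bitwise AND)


Register state trace:
  MOV R3, 39  → R3 = 39 (0b00100111)
  MOV R1, 209  → R1 = 209 (0b11010001)
  AND R3, R1  → R3 = 39 AND 209 = 1 (0b00000001)
Final: R3 = 1

1


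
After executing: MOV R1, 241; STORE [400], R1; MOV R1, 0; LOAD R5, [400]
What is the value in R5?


Register and memory trace:
  MOV R1, 241  → R1 = 241
  STORE [400], R1  → mem[400] = 241
  MOV R1, 0  → R1 = 0
  LOAD R5, [400]  → R5 = mem[400] = 241
Final: R5 = 241

241


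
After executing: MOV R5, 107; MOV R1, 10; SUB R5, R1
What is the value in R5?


Register state trace:
  MOV R5, 107  → R5 = 107
  MOV R1, 10  → R1 = 10
  SUB R5, R1  → R5 = 107 - 10 = 97
Final: R5 = 97

97


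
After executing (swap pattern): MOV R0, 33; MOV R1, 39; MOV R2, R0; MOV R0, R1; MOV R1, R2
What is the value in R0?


Register state trace (swap pattern):
  MOV R0, 33  → R0 = 33
  MOV R1, 39  → R1 = 39
  MOV R2, R0  → R2 = 33  (save R0)
  MOV R0, R1  → R0 = 39  (R0 gets R1's value)
  MOV R1, R2  → R1 = 33  (R1 gets saved value)
Final: R0 = 39

39


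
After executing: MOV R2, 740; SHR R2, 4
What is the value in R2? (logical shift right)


Register state trace:
  MOV R2, 740  → R2 = 740
  SHR R2, 4  → R2 = 740 >> 4 = 740 // 2^4 = 46
Final: R2 = 46

46


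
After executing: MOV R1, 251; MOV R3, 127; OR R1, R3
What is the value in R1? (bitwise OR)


Register state trace:
  MOV R1, 251  → R1 = 251 (0b11111011)
  MOV R3, 127  → R3 = 127 (0b01111111)
  OR R1, R3   → R1 = 251 OR 127 = 255 (0b11111111)
Final: R1 = 255

255


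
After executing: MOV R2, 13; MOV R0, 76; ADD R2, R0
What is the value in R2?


Register state trace:
  MOV R2, 13  → R2 = 13
  MOV R0, 76  → R0 = 76
  ADD R2, R0  → R2 = 13 + 76 = 89
Final: R2 = 89

89


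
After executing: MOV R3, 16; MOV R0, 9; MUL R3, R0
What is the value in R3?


Register state trace:
  MOV R3, 16  → R3 = 16
  MOV R0, 9  → R0 = 9
  MUL R3, R0  → R3 = 16 * 9 = 144
Final: R3 = 144

144


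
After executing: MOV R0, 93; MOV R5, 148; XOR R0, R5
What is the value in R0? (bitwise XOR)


Register state trace:
  MOV R0, 93  → R0 = 93 (0b01011101)
  MOV R5, 148  → R5 = 148 (0b10010100)
  XOR R0, R5  → R0 = 93 XOR 148 = 201 (0b11001001)
Final: R0 = 201

201


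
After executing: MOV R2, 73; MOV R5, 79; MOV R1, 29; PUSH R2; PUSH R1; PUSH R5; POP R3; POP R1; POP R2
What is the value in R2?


Stack trace (top is rightmost):
  MOV R2, 73  → R2 = 73
  MOV R5, 79  → R5 = 79
  MOV R1, 29  → R1 = 29
  PUSH R2  → stack: [73]
  PUSH R1  → stack: [73, 29]
  PUSH R5  → stack: [73, 29, 79]
  POP R3  → R3 = 79, stack: [73, 29]
  POP R1  → R1 = 29, stack: [73]
  POP R2  → R2 = 73, stack: []
Final: R2 = 73

73


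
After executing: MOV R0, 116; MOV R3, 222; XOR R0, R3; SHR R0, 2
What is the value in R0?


Register state trace:
  MOV R0, 116  → R0 = 116 (0b01110100)
  MOV R3, 222  → R3 = 222 (0b11011110)
  XOR R0, R3  → R0 = 116 XOR 222 = 170 (0b10101010)
  SHR R0, 2  → R0 = 170 >> 2 = 42
Final: R0 = 42

42


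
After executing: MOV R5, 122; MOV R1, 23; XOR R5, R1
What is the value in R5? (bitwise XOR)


Register state trace:
  MOV R5, 122  → R5 = 122 (0b01111010)
  MOV R1, 23  → R1 = 23 (0b00010111)
  XOR R5, R1  → R5 = 122 XOR 23 = 109 (0b01101101)
Final: R5 = 109

109


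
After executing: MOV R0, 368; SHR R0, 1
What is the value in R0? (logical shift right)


Register state trace:
  MOV R0, 368  → R0 = 368
  SHR R0, 1  → R0 = 368 >> 1 = 368 // 2^1 = 184
Final: R0 = 184

184


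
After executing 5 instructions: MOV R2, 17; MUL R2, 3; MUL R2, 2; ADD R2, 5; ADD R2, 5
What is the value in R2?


Register state trace:
  MOV R2, 17  → R2 = 17
  MUL R2, 3  → R2 = 17 * 3 = 51
  MUL R2, 2  → R2 = 51 * 2 = 102
  ADD R2, 5  → R2 = 102 + 5 = 107
  ADD R2, 5  → R2 = 107 + 5 = 112
Final: R2 = 112

112


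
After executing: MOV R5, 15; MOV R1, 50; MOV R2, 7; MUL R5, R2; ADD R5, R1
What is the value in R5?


Register state trace:
  MOV R5, 15  → R5 = 15
  MOV R1, 50  → R1 = 50
  MOV R2, 7  → R2 = 7
  MUL R5, R2  → R5 = 15 * 7 = 105
  ADD R5, R1  → R5 = 105 + 50 = 155
Final: R5 = 155

155


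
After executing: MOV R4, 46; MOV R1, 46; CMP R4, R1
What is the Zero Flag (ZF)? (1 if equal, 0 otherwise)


Register state trace:
  MOV R4, 46  → R4 = 46
  MOV R1, 46  → R1 = 46
  CMP R4, R1  → computes 46 - 46 = 0
  Result is zero, so values are equal
ZF = 1

1


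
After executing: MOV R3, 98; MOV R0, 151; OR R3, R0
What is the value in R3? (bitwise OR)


Register state trace:
  MOV R3, 98  → R3 = 98 (0b01100010)
  MOV R0, 151  → R0 = 151 (0b10010111)
  OR R3, R0   → R3 = 98 OR 151 = 247 (0b11110111)
Final: R3 = 247

247


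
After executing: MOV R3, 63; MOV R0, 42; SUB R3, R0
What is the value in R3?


Register state trace:
  MOV R3, 63  → R3 = 63
  MOV R0, 42  → R0 = 42
  SUB R3, R0  → R3 = 63 - 42 = 21
Final: R3 = 21

21


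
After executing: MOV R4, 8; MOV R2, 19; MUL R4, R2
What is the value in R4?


Register state trace:
  MOV R4, 8  → R4 = 8
  MOV R2, 19  → R2 = 19
  MUL R4, R2  → R4 = 8 * 19 = 152
Final: R4 = 152

152


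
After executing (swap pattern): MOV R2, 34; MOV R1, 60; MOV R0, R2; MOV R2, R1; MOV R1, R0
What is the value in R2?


Register state trace (swap pattern):
  MOV R2, 34  → R2 = 34
  MOV R1, 60  → R1 = 60
  MOV R0, R2  → R0 = 34  (save R2)
  MOV R2, R1  → R2 = 60  (R2 gets R1's value)
  MOV R1, R0  → R1 = 34  (R1 gets saved value)
Final: R2 = 60

60


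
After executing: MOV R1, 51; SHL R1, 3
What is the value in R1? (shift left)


Register state trace:
  MOV R1, 51  → R1 = 51
  SHL R1, 3  → R1 = 51 << 3 = 51 * 2^3 = 408
Final: R1 = 408

408


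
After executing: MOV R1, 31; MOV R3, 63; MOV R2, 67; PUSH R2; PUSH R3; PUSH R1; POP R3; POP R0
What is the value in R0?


Stack trace (top is rightmost):
  MOV R1, 31  → R1 = 31
  MOV R3, 63  → R3 = 63
  MOV R2, 67  → R2 = 67
  PUSH R2  → stack: [67]
  PUSH R3  → stack: [67, 63]
  PUSH R1  → stack: [67, 63, 31]
  POP R3  → R3 = 31, stack: [67, 63]
  POP R0  → R0 = 63, stack: [67]
Final: R0 = 63

63


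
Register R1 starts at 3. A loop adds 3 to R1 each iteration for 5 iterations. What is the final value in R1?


Starting value: R1 = 3
  Iter 1: R1 = 3 + 3 = 6
  Iter 2: R1 = 6 + 3 = 9
  Iter 3: R1 = 9 + 3 = 12
  Iter 4: R1 = 12 + 3 = 15
  Iter 5: R1 = 15 + 3 = 18
Final: R1 = 18

18


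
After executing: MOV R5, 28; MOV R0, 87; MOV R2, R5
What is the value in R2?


Register state trace:
  MOV R5, 28  → R5 = 28
  MOV R0, 87  → R0 = 87
  MOV R2, R5  → R2 = 28
Final: R2 = 28

28


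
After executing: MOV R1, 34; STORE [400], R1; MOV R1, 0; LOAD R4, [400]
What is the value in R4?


Register and memory trace:
  MOV R1, 34  → R1 = 34
  STORE [400], R1  → mem[400] = 34
  MOV R1, 0  → R1 = 0
  LOAD R4, [400]  → R4 = mem[400] = 34
Final: R4 = 34

34


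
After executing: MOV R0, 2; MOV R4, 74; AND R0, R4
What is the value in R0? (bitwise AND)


Register state trace:
  MOV R0, 2  → R0 = 2 (0b00000010)
  MOV R4, 74  → R4 = 74 (0b01001010)
  AND R0, R4  → R0 = 2 AND 74 = 2 (0b00000010)
Final: R0 = 2

2


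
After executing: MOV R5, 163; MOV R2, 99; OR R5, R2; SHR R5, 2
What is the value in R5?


Register state trace:
  MOV R5, 163  → R5 = 163 (0b10100011)
  MOV R2, 99  → R2 = 99 (0b01100011)
  OR R5, R2  → R5 = 163 OR 99 = 227 (0b11100011)
  SHR R5, 2  → R5 = 227 >> 2 = 56
Final: R5 = 56

56


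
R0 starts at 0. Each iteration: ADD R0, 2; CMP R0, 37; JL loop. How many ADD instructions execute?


Loop trace (R0 starts at 0, target 37, step 2):
  ADD #1: R0 = 0 + 2 = 2  → 2 < 37, loop
  ADD #2: R0 = 2 + 2 = 4  → 4 < 37, loop
  ADD #3: R0 = 4 + 2 = 6  → 6 < 37, loop
  ADD #4: R0 = 6 + 2 = 8  → 8 < 37, loop
  ADD #5: R0 = 8 + 2 = 10  → 10 < 37, loop
  ADD #6: R0 = 10 + 2 = 12  → 12 < 37, loop
  ADD #7: R0 = 12 + 2 = 14  → 14 < 37, loop
  ADD #8: R0 = 14 + 2 = 16  → 16 < 37, loop
  ADD #9: R0 = 16 + 2 = 18  → 18 < 37, loop
  ADD #10: R0 = 18 + 2 = 20  → 20 < 37, loop
  ADD #11: R0 = 20 + 2 = 22  → 22 < 37, loop
  ADD #12: R0 = 22 + 2 = 24  → 24 < 37, loop
  ADD #13: R0 = 24 + 2 = 26  → 26 < 37, loop
  ADD #14: R0 = 26 + 2 = 28  → 28 < 37, loop
  ADD #15: R0 = 28 + 2 = 30  → 30 < 37, loop
  ADD #16: R0 = 30 + 2 = 32  → 32 < 37, loop
  ADD #17: R0 = 32 + 2 = 34  → 34 < 37, loop
  ADD #18: R0 = 34 + 2 = 36  → 36 < 37, loop
  ADD #19: R0 = 36 + 2 = 38  → 38 >= 37, exit
Total ADD instructions: 19

19


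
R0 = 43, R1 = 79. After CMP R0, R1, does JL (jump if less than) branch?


Trace:
  R0 = 43, R1 = 79
  CMP R0, R1  → compares 43 vs 79
  JL checks: is 43 less than 79?
  43 < 79, so condition is true
Branch taken: Yes

Yes


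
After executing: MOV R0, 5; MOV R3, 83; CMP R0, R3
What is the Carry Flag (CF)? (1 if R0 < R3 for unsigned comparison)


Register state trace:
  MOV R0, 5  → R0 = 5
  MOV R3, 83  → R3 = 83
  CMP R0, R3  → unsigned 5 - 83: borrow occurs
  5 < 83, so CF = 1
CF = 1

1


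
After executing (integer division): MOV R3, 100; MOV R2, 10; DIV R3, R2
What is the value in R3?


Register state trace:
  MOV R3, 100  → R3 = 100
  MOV R2, 10  → R2 = 10
  DIV R3, R2  → R3 = 100 // 10 = 10
Final: R3 = 10

10


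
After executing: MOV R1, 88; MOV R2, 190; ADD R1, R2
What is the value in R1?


Register state trace:
  MOV R1, 88  → R1 = 88
  MOV R2, 190  → R2 = 190
  ADD R1, R2  → R1 = 88 + 190 = 278
Final: R1 = 278

278


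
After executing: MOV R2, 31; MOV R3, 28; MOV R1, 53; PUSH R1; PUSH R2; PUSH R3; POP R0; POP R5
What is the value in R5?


Stack trace (top is rightmost):
  MOV R2, 31  → R2 = 31
  MOV R3, 28  → R3 = 28
  MOV R1, 53  → R1 = 53
  PUSH R1  → stack: [53]
  PUSH R2  → stack: [53, 31]
  PUSH R3  → stack: [53, 31, 28]
  POP R0  → R0 = 28, stack: [53, 31]
  POP R5  → R5 = 31, stack: [53]
Final: R5 = 31

31


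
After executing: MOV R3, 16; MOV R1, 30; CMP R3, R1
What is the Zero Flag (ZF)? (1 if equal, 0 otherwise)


Register state trace:
  MOV R3, 16  → R3 = 16
  MOV R1, 30  → R1 = 30
  CMP R3, R1  → computes 16 - 30 = -14
  Result is nonzero, so values are not equal
ZF = 0

0


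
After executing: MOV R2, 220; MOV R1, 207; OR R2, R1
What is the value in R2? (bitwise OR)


Register state trace:
  MOV R2, 220  → R2 = 220 (0b11011100)
  MOV R1, 207  → R1 = 207 (0b11001111)
  OR R2, R1   → R2 = 220 OR 207 = 223 (0b11011111)
Final: R2 = 223

223


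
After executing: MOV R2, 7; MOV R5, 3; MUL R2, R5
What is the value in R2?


Register state trace:
  MOV R2, 7  → R2 = 7
  MOV R5, 3  → R5 = 3
  MUL R2, R5  → R2 = 7 * 3 = 21
Final: R2 = 21

21


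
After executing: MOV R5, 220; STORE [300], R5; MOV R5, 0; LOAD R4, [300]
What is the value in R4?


Register and memory trace:
  MOV R5, 220  → R5 = 220
  STORE [300], R5  → mem[300] = 220
  MOV R5, 0  → R5 = 0
  LOAD R4, [300]  → R4 = mem[300] = 220
Final: R4 = 220

220


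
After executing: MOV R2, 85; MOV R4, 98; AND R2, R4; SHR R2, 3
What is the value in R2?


Register state trace:
  MOV R2, 85  → R2 = 85 (0b01010101)
  MOV R4, 98  → R4 = 98 (0b01100010)
  AND R2, R4  → R2 = 85 AND 98 = 64 (0b01000000)
  SHR R2, 3  → R2 = 64 >> 3 = 8
Final: R2 = 8

8


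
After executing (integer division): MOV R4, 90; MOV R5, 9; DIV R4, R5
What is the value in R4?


Register state trace:
  MOV R4, 90  → R4 = 90
  MOV R5, 9  → R5 = 9
  DIV R4, R5  → R4 = 90 // 9 = 10
Final: R4 = 10

10


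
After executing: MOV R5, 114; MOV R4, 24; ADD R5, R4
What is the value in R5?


Register state trace:
  MOV R5, 114  → R5 = 114
  MOV R4, 24  → R4 = 24
  ADD R5, R4  → R5 = 114 + 24 = 138
Final: R5 = 138

138


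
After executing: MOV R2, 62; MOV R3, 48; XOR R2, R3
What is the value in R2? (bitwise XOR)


Register state trace:
  MOV R2, 62  → R2 = 62 (0b00111110)
  MOV R3, 48  → R3 = 48 (0b00110000)
  XOR R2, R3  → R2 = 62 XOR 48 = 14 (0b00001110)
Final: R2 = 14

14


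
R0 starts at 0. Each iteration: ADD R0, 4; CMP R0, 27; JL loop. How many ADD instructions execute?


Loop trace (R0 starts at 0, target 27, step 4):
  ADD #1: R0 = 0 + 4 = 4  → 4 < 27, loop
  ADD #2: R0 = 4 + 4 = 8  → 8 < 27, loop
  ADD #3: R0 = 8 + 4 = 12  → 12 < 27, loop
  ADD #4: R0 = 12 + 4 = 16  → 16 < 27, loop
  ADD #5: R0 = 16 + 4 = 20  → 20 < 27, loop
  ADD #6: R0 = 20 + 4 = 24  → 24 < 27, loop
  ADD #7: R0 = 24 + 4 = 28  → 28 >= 27, exit
Total ADD instructions: 7

7


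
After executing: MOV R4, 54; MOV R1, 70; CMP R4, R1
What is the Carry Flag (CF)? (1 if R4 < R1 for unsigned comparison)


Register state trace:
  MOV R4, 54  → R4 = 54
  MOV R1, 70  → R1 = 70
  CMP R4, R1  → unsigned 54 - 70: borrow occurs
  54 < 70, so CF = 1
CF = 1

1


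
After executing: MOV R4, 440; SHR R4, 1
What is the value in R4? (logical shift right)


Register state trace:
  MOV R4, 440  → R4 = 440
  SHR R4, 1  → R4 = 440 >> 1 = 440 // 2^1 = 220
Final: R4 = 220

220


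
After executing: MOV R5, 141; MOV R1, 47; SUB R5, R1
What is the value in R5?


Register state trace:
  MOV R5, 141  → R5 = 141
  MOV R1, 47  → R1 = 47
  SUB R5, R1  → R5 = 141 - 47 = 94
Final: R5 = 94

94


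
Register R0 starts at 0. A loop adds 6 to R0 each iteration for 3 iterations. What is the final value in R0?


Starting value: R0 = 0
  Iter 1: R0 = 0 + 6 = 6
  Iter 2: R0 = 6 + 6 = 12
  Iter 3: R0 = 12 + 6 = 18
Final: R0 = 18

18


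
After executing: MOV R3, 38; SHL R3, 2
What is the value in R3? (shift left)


Register state trace:
  MOV R3, 38  → R3 = 38
  SHL R3, 2  → R3 = 38 << 2 = 38 * 2^2 = 152
Final: R3 = 152

152


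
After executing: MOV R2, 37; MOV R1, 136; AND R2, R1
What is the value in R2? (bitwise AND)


Register state trace:
  MOV R2, 37  → R2 = 37 (0b00100101)
  MOV R1, 136  → R1 = 136 (0b10001000)
  AND R2, R1  → R2 = 37 AND 136 = 0 (0b00000000)
Final: R2 = 0

0


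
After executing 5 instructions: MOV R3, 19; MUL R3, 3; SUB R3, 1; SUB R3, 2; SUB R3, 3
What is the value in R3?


Register state trace:
  MOV R3, 19  → R3 = 19
  MUL R3, 3  → R3 = 19 * 3 = 57
  SUB R3, 1  → R3 = 57 - 1 = 56
  SUB R3, 2  → R3 = 56 - 2 = 54
  SUB R3, 3  → R3 = 54 - 3 = 51
Final: R3 = 51

51


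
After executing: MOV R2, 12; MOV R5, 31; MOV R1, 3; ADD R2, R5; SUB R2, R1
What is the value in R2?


Register state trace:
  MOV R2, 12  → R2 = 12
  MOV R5, 31  → R5 = 31
  MOV R1, 3  → R1 = 3
  ADD R2, R5  → R2 = 12 + 31 = 43
  SUB R2, R1  → R2 = 43 - 3 = 40
Final: R2 = 40

40


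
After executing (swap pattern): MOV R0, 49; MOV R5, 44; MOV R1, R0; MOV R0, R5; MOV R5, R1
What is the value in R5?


Register state trace (swap pattern):
  MOV R0, 49  → R0 = 49
  MOV R5, 44  → R5 = 44
  MOV R1, R0  → R1 = 49  (save R0)
  MOV R0, R5  → R0 = 44  (R0 gets R5's value)
  MOV R5, R1  → R5 = 49  (R5 gets saved value)
Final: R5 = 49

49


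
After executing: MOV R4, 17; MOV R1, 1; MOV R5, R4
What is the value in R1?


Register state trace:
  MOV R4, 17  → R4 = 17
  MOV R1, 1  → R1 = 1
  MOV R5, R4  → R5 = 17
Final: R1 = 1

1


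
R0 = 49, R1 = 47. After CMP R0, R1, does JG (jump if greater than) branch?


Trace:
  R0 = 49, R1 = 47
  CMP R0, R1  → compares 49 vs 47
  JG checks: is 49 greater than 47?
  49 > 47, so condition is true
Branch taken: Yes

Yes


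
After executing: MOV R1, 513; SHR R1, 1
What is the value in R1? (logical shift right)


Register state trace:
  MOV R1, 513  → R1 = 513
  SHR R1, 1  → R1 = 513 >> 1 = 513 // 2^1 = 256
Final: R1 = 256

256


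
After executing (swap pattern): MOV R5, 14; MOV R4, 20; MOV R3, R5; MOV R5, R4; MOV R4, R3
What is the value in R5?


Register state trace (swap pattern):
  MOV R5, 14  → R5 = 14
  MOV R4, 20  → R4 = 20
  MOV R3, R5  → R3 = 14  (save R5)
  MOV R5, R4  → R5 = 20  (R5 gets R4's value)
  MOV R4, R3  → R4 = 14  (R4 gets saved value)
Final: R5 = 20

20


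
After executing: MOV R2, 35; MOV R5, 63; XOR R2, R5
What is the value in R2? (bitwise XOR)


Register state trace:
  MOV R2, 35  → R2 = 35 (0b00100011)
  MOV R5, 63  → R5 = 63 (0b00111111)
  XOR R2, R5  → R2 = 35 XOR 63 = 28 (0b00011100)
Final: R2 = 28

28


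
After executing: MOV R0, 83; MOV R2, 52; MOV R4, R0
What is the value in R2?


Register state trace:
  MOV R0, 83  → R0 = 83
  MOV R2, 52  → R2 = 52
  MOV R4, R0  → R4 = 83
Final: R2 = 52

52


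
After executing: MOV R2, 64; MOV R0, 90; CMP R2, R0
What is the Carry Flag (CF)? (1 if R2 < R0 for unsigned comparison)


Register state trace:
  MOV R2, 64  → R2 = 64
  MOV R0, 90  → R0 = 90
  CMP R2, R0  → unsigned 64 - 90: borrow occurs
  64 < 90, so CF = 1
CF = 1

1


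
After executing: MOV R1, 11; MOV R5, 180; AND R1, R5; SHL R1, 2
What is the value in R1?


Register state trace:
  MOV R1, 11  → R1 = 11 (0b00001011)
  MOV R5, 180  → R5 = 180 (0b10110100)
  AND R1, R5  → R1 = 11 AND 180 = 0 (0b00000000)
  SHL R1, 2  → R1 = 0 << 2 = 0
Final: R1 = 0

0


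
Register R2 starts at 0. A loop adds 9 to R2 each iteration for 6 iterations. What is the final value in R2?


Starting value: R2 = 0
  Iter 1: R2 = 0 + 9 = 9
  Iter 2: R2 = 9 + 9 = 18
  Iter 3: R2 = 18 + 9 = 27
  Iter 4: R2 = 27 + 9 = 36
  Iter 5: R2 = 36 + 9 = 45
  Iter 6: R2 = 45 + 9 = 54
Final: R2 = 54

54


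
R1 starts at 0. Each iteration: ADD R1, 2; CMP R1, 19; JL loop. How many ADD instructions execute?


Loop trace (R1 starts at 0, target 19, step 2):
  ADD #1: R1 = 0 + 2 = 2  → 2 < 19, loop
  ADD #2: R1 = 2 + 2 = 4  → 4 < 19, loop
  ADD #3: R1 = 4 + 2 = 6  → 6 < 19, loop
  ADD #4: R1 = 6 + 2 = 8  → 8 < 19, loop
  ADD #5: R1 = 8 + 2 = 10  → 10 < 19, loop
  ADD #6: R1 = 10 + 2 = 12  → 12 < 19, loop
  ADD #7: R1 = 12 + 2 = 14  → 14 < 19, loop
  ADD #8: R1 = 14 + 2 = 16  → 16 < 19, loop
  ADD #9: R1 = 16 + 2 = 18  → 18 < 19, loop
  ADD #10: R1 = 18 + 2 = 20  → 20 >= 19, exit
Total ADD instructions: 10

10


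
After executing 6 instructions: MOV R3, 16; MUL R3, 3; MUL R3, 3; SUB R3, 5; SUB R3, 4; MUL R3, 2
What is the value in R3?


Register state trace:
  MOV R3, 16  → R3 = 16
  MUL R3, 3  → R3 = 16 * 3 = 48
  MUL R3, 3  → R3 = 48 * 3 = 144
  SUB R3, 5  → R3 = 144 - 5 = 139
  SUB R3, 4  → R3 = 139 - 4 = 135
  MUL R3, 2  → R3 = 135 * 2 = 270
Final: R3 = 270

270


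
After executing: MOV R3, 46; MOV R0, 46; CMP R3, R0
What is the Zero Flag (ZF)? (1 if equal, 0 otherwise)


Register state trace:
  MOV R3, 46  → R3 = 46
  MOV R0, 46  → R0 = 46
  CMP R3, R0  → computes 46 - 46 = 0
  Result is zero, so values are equal
ZF = 1

1


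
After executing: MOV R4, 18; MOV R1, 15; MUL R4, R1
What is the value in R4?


Register state trace:
  MOV R4, 18  → R4 = 18
  MOV R1, 15  → R1 = 15
  MUL R4, R1  → R4 = 18 * 15 = 270
Final: R4 = 270

270


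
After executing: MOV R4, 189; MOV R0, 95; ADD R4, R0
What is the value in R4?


Register state trace:
  MOV R4, 189  → R4 = 189
  MOV R0, 95  → R0 = 95
  ADD R4, R0  → R4 = 189 + 95 = 284
Final: R4 = 284

284


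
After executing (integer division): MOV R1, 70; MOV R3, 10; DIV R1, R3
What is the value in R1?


Register state trace:
  MOV R1, 70  → R1 = 70
  MOV R3, 10  → R3 = 10
  DIV R1, R3  → R1 = 70 // 10 = 7
Final: R1 = 7

7


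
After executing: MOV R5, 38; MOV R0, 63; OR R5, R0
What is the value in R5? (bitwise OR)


Register state trace:
  MOV R5, 38  → R5 = 38 (0b00100110)
  MOV R0, 63  → R0 = 63 (0b00111111)
  OR R5, R0   → R5 = 38 OR 63 = 63 (0b00111111)
Final: R5 = 63

63


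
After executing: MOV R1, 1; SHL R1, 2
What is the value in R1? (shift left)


Register state trace:
  MOV R1, 1  → R1 = 1
  SHL R1, 2  → R1 = 1 << 2 = 1 * 2^2 = 4
Final: R1 = 4

4


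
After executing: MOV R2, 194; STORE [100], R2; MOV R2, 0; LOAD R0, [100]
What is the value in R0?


Register and memory trace:
  MOV R2, 194  → R2 = 194
  STORE [100], R2  → mem[100] = 194
  MOV R2, 0  → R2 = 0
  LOAD R0, [100]  → R0 = mem[100] = 194
Final: R0 = 194

194


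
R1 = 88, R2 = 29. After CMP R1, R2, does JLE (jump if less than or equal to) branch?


Trace:
  R1 = 88, R2 = 29
  CMP R1, R2  → compares 88 vs 29
  JLE checks: is 88 less than or equal to 29?
  88 > 29, so condition is false
Branch taken: No

No


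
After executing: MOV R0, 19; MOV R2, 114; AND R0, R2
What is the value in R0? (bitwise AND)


Register state trace:
  MOV R0, 19  → R0 = 19 (0b00010011)
  MOV R2, 114  → R2 = 114 (0b01110010)
  AND R0, R2  → R0 = 19 AND 114 = 18 (0b00010010)
Final: R0 = 18

18


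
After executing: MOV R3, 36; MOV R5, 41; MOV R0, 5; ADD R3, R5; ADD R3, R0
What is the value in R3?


Register state trace:
  MOV R3, 36  → R3 = 36
  MOV R5, 41  → R5 = 41
  MOV R0, 5  → R0 = 5
  ADD R3, R5  → R3 = 36 + 41 = 77
  ADD R3, R0  → R3 = 77 + 5 = 82
Final: R3 = 82

82


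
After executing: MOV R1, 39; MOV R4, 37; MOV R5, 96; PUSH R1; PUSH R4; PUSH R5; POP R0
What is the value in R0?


Stack trace (top is rightmost):
  MOV R1, 39  → R1 = 39
  MOV R4, 37  → R4 = 37
  MOV R5, 96  → R5 = 96
  PUSH R1  → stack: [39]
  PUSH R4  → stack: [39, 37]
  PUSH R5  → stack: [39, 37, 96]
  POP R0  → R0 = 96, stack: [39, 37]
Final: R0 = 96

96


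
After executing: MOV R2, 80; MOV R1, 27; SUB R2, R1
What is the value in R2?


Register state trace:
  MOV R2, 80  → R2 = 80
  MOV R1, 27  → R1 = 27
  SUB R2, R1  → R2 = 80 - 27 = 53
Final: R2 = 53

53


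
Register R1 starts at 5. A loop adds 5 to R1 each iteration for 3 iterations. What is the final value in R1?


Starting value: R1 = 5
  Iter 1: R1 = 5 + 5 = 10
  Iter 2: R1 = 10 + 5 = 15
  Iter 3: R1 = 15 + 5 = 20
Final: R1 = 20

20


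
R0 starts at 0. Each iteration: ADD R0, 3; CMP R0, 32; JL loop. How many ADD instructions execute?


Loop trace (R0 starts at 0, target 32, step 3):
  ADD #1: R0 = 0 + 3 = 3  → 3 < 32, loop
  ADD #2: R0 = 3 + 3 = 6  → 6 < 32, loop
  ADD #3: R0 = 6 + 3 = 9  → 9 < 32, loop
  ADD #4: R0 = 9 + 3 = 12  → 12 < 32, loop
  ADD #5: R0 = 12 + 3 = 15  → 15 < 32, loop
  ADD #6: R0 = 15 + 3 = 18  → 18 < 32, loop
  ADD #7: R0 = 18 + 3 = 21  → 21 < 32, loop
  ADD #8: R0 = 21 + 3 = 24  → 24 < 32, loop
  ADD #9: R0 = 24 + 3 = 27  → 27 < 32, loop
  ADD #10: R0 = 27 + 3 = 30  → 30 < 32, loop
  ADD #11: R0 = 30 + 3 = 33  → 33 >= 32, exit
Total ADD instructions: 11

11


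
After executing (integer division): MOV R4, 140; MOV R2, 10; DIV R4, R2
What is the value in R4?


Register state trace:
  MOV R4, 140  → R4 = 140
  MOV R2, 10  → R2 = 10
  DIV R4, R2  → R4 = 140 // 10 = 14
Final: R4 = 14

14


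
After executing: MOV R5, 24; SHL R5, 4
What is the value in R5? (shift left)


Register state trace:
  MOV R5, 24  → R5 = 24
  SHL R5, 4  → R5 = 24 << 4 = 24 * 2^4 = 384
Final: R5 = 384

384


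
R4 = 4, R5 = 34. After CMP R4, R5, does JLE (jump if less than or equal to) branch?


Trace:
  R4 = 4, R5 = 34
  CMP R4, R5  → compares 4 vs 34
  JLE checks: is 4 less than or equal to 34?
  4 < 34, so condition is true
Branch taken: Yes

Yes


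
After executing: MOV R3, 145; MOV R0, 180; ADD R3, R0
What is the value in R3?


Register state trace:
  MOV R3, 145  → R3 = 145
  MOV R0, 180  → R0 = 180
  ADD R3, R0  → R3 = 145 + 180 = 325
Final: R3 = 325

325


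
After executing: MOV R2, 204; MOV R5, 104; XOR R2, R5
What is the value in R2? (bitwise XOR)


Register state trace:
  MOV R2, 204  → R2 = 204 (0b11001100)
  MOV R5, 104  → R5 = 104 (0b01101000)
  XOR R2, R5  → R2 = 204 XOR 104 = 164 (0b10100100)
Final: R2 = 164

164


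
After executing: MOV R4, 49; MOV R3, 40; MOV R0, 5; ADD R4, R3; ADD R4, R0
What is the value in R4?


Register state trace:
  MOV R4, 49  → R4 = 49
  MOV R3, 40  → R3 = 40
  MOV R0, 5  → R0 = 5
  ADD R4, R3  → R4 = 49 + 40 = 89
  ADD R4, R0  → R4 = 89 + 5 = 94
Final: R4 = 94

94


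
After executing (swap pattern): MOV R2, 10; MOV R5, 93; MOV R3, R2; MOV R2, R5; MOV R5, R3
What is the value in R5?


Register state trace (swap pattern):
  MOV R2, 10  → R2 = 10
  MOV R5, 93  → R5 = 93
  MOV R3, R2  → R3 = 10  (save R2)
  MOV R2, R5  → R2 = 93  (R2 gets R5's value)
  MOV R5, R3  → R5 = 10  (R5 gets saved value)
Final: R5 = 10

10


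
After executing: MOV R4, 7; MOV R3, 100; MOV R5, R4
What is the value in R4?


Register state trace:
  MOV R4, 7  → R4 = 7
  MOV R3, 100  → R3 = 100
  MOV R5, R4  → R5 = 7
Final: R4 = 7

7


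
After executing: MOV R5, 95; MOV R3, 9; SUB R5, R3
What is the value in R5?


Register state trace:
  MOV R5, 95  → R5 = 95
  MOV R3, 9  → R3 = 9
  SUB R5, R3  → R5 = 95 - 9 = 86
Final: R5 = 86

86


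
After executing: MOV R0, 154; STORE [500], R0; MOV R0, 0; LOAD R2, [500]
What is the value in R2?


Register and memory trace:
  MOV R0, 154  → R0 = 154
  STORE [500], R0  → mem[500] = 154
  MOV R0, 0  → R0 = 0
  LOAD R2, [500]  → R2 = mem[500] = 154
Final: R2 = 154

154


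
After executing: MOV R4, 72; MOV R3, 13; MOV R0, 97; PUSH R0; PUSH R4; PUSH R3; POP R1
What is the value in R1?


Stack trace (top is rightmost):
  MOV R4, 72  → R4 = 72
  MOV R3, 13  → R3 = 13
  MOV R0, 97  → R0 = 97
  PUSH R0  → stack: [97]
  PUSH R4  → stack: [97, 72]
  PUSH R3  → stack: [97, 72, 13]
  POP R1  → R1 = 13, stack: [97, 72]
Final: R1 = 13

13


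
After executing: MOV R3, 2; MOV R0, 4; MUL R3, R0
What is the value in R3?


Register state trace:
  MOV R3, 2  → R3 = 2
  MOV R0, 4  → R0 = 4
  MUL R3, R0  → R3 = 2 * 4 = 8
Final: R3 = 8

8


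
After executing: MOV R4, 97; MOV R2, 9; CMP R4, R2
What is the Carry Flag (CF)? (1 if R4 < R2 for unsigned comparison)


Register state trace:
  MOV R4, 97  → R4 = 97
  MOV R2, 9  → R2 = 9
  CMP R4, R2  → unsigned 97 - 9: no borrow
  97 >= 9, so CF = 0
CF = 0

0


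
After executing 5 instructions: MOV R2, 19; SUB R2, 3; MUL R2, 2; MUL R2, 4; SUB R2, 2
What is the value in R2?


Register state trace:
  MOV R2, 19  → R2 = 19
  SUB R2, 3  → R2 = 19 - 3 = 16
  MUL R2, 2  → R2 = 16 * 2 = 32
  MUL R2, 4  → R2 = 32 * 4 = 128
  SUB R2, 2  → R2 = 128 - 2 = 126
Final: R2 = 126

126


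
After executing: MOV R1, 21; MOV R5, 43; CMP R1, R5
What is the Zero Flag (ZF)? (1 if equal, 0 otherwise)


Register state trace:
  MOV R1, 21  → R1 = 21
  MOV R5, 43  → R5 = 43
  CMP R1, R5  → computes 21 - 43 = -22
  Result is nonzero, so values are not equal
ZF = 0

0


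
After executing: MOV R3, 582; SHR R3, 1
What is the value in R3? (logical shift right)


Register state trace:
  MOV R3, 582  → R3 = 582
  SHR R3, 1  → R3 = 582 >> 1 = 582 // 2^1 = 291
Final: R3 = 291

291


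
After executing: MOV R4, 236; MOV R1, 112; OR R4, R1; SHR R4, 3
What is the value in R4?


Register state trace:
  MOV R4, 236  → R4 = 236 (0b11101100)
  MOV R1, 112  → R1 = 112 (0b01110000)
  OR R4, R1  → R4 = 236 OR 112 = 252 (0b11111100)
  SHR R4, 3  → R4 = 252 >> 3 = 31
Final: R4 = 31

31


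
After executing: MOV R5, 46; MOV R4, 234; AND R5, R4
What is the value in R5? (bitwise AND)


Register state trace:
  MOV R5, 46  → R5 = 46 (0b00101110)
  MOV R4, 234  → R4 = 234 (0b11101010)
  AND R5, R4  → R5 = 46 AND 234 = 42 (0b00101010)
Final: R5 = 42

42


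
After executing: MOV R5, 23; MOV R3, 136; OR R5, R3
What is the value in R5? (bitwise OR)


Register state trace:
  MOV R5, 23  → R5 = 23 (0b00010111)
  MOV R3, 136  → R3 = 136 (0b10001000)
  OR R5, R3   → R5 = 23 OR 136 = 159 (0b10011111)
Final: R5 = 159

159


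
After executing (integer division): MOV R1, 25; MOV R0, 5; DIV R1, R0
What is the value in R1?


Register state trace:
  MOV R1, 25  → R1 = 25
  MOV R0, 5  → R0 = 5
  DIV R1, R0  → R1 = 25 // 5 = 5
Final: R1 = 5

5


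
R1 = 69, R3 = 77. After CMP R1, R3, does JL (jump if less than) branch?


Trace:
  R1 = 69, R3 = 77
  CMP R1, R3  → compares 69 vs 77
  JL checks: is 69 less than 77?
  69 < 77, so condition is true
Branch taken: Yes

Yes


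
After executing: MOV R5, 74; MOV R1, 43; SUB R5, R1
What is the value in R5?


Register state trace:
  MOV R5, 74  → R5 = 74
  MOV R1, 43  → R1 = 43
  SUB R5, R1  → R5 = 74 - 43 = 31
Final: R5 = 31

31


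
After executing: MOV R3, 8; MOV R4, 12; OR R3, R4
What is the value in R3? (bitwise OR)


Register state trace:
  MOV R3, 8  → R3 = 8 (0b00001000)
  MOV R4, 12  → R4 = 12 (0b00001100)
  OR R3, R4   → R3 = 8 OR 12 = 12 (0b00001100)
Final: R3 = 12

12


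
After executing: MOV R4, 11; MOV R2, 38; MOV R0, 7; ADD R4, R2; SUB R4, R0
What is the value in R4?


Register state trace:
  MOV R4, 11  → R4 = 11
  MOV R2, 38  → R2 = 38
  MOV R0, 7  → R0 = 7
  ADD R4, R2  → R4 = 11 + 38 = 49
  SUB R4, R0  → R4 = 49 - 7 = 42
Final: R4 = 42

42


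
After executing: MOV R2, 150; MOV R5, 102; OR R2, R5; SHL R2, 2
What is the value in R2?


Register state trace:
  MOV R2, 150  → R2 = 150 (0b10010110)
  MOV R5, 102  → R5 = 102 (0b01100110)
  OR R2, R5  → R2 = 150 OR 102 = 246 (0b11110110)
  SHL R2, 2  → R2 = 246 << 2 = 984
Final: R2 = 984

984


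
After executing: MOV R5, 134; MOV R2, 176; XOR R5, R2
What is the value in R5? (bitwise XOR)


Register state trace:
  MOV R5, 134  → R5 = 134 (0b10000110)
  MOV R2, 176  → R2 = 176 (0b10110000)
  XOR R5, R2  → R5 = 134 XOR 176 = 54 (0b00110110)
Final: R5 = 54

54


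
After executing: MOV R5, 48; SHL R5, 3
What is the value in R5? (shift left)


Register state trace:
  MOV R5, 48  → R5 = 48
  SHL R5, 3  → R5 = 48 << 3 = 48 * 2^3 = 384
Final: R5 = 384

384


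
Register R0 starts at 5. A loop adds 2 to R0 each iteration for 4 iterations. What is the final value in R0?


Starting value: R0 = 5
  Iter 1: R0 = 5 + 2 = 7
  Iter 2: R0 = 7 + 2 = 9
  Iter 3: R0 = 9 + 2 = 11
  Iter 4: R0 = 11 + 2 = 13
Final: R0 = 13

13


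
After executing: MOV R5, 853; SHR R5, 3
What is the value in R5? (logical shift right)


Register state trace:
  MOV R5, 853  → R5 = 853
  SHR R5, 3  → R5 = 853 >> 3 = 853 // 2^3 = 106
Final: R5 = 106

106


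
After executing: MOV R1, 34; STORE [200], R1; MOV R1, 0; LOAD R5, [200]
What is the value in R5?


Register and memory trace:
  MOV R1, 34  → R1 = 34
  STORE [200], R1  → mem[200] = 34
  MOV R1, 0  → R1 = 0
  LOAD R5, [200]  → R5 = mem[200] = 34
Final: R5 = 34

34


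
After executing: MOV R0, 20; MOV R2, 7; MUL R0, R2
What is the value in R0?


Register state trace:
  MOV R0, 20  → R0 = 20
  MOV R2, 7  → R2 = 7
  MUL R0, R2  → R0 = 20 * 7 = 140
Final: R0 = 140

140


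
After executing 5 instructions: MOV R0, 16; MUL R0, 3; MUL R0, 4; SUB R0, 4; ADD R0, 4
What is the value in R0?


Register state trace:
  MOV R0, 16  → R0 = 16
  MUL R0, 3  → R0 = 16 * 3 = 48
  MUL R0, 4  → R0 = 48 * 4 = 192
  SUB R0, 4  → R0 = 192 - 4 = 188
  ADD R0, 4  → R0 = 188 + 4 = 192
Final: R0 = 192

192


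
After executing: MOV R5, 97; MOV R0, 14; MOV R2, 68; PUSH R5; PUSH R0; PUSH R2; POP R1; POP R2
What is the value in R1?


Stack trace (top is rightmost):
  MOV R5, 97  → R5 = 97
  MOV R0, 14  → R0 = 14
  MOV R2, 68  → R2 = 68
  PUSH R5  → stack: [97]
  PUSH R0  → stack: [97, 14]
  PUSH R2  → stack: [97, 14, 68]
  POP R1  → R1 = 68, stack: [97, 14]
  POP R2  → R2 = 14, stack: [97]
Final: R1 = 68

68


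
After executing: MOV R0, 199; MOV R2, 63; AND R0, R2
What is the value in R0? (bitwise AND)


Register state trace:
  MOV R0, 199  → R0 = 199 (0b11000111)
  MOV R2, 63  → R2 = 63 (0b00111111)
  AND R0, R2  → R0 = 199 AND 63 = 7 (0b00000111)
Final: R0 = 7

7


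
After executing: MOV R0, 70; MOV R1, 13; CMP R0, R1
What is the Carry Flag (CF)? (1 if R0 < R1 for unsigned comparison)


Register state trace:
  MOV R0, 70  → R0 = 70
  MOV R1, 13  → R1 = 13
  CMP R0, R1  → unsigned 70 - 13: no borrow
  70 >= 13, so CF = 0
CF = 0

0


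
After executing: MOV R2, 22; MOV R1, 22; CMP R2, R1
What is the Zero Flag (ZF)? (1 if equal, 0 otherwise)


Register state trace:
  MOV R2, 22  → R2 = 22
  MOV R1, 22  → R1 = 22
  CMP R2, R1  → computes 22 - 22 = 0
  Result is zero, so values are equal
ZF = 1

1
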